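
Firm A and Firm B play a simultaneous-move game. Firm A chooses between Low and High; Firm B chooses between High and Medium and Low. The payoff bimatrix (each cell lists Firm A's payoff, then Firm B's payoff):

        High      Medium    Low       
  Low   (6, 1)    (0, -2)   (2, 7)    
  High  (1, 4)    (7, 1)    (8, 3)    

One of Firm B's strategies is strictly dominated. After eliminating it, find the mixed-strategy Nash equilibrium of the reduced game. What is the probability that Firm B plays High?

q = 6/11

Firm B's strategy Medium is strictly dominated by High: 1 > -2 and 4 > 1. Eliminate Medium.
In a mixed equilibrium Firm A is indifferent between Low and High; this condition fixes q.
  Firm A's expected payoff from Low: q·6 + (1−q)·2 = 4q + 2
  Firm A's expected payoff from High: q·1 + (1−q)·8 = -7q + 8
  4q + 2 = -7q + 8  ⇒  11q = 6  ⇒  q = 6/11.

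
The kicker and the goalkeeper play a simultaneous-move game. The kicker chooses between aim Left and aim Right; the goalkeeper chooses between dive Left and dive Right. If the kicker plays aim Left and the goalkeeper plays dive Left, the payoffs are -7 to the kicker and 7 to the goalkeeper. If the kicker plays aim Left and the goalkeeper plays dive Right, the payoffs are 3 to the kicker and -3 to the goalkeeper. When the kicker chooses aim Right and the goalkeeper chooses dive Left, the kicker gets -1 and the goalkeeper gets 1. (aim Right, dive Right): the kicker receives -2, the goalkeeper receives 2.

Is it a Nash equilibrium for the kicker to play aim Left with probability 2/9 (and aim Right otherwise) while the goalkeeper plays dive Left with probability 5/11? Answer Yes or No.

No

Given the kicker's mix p = 2/9, the goalkeeper's payoff from dive Left is 7/3 but from dive Right is 8/9. The goalkeeper strictly prefers dive Left, so the goalkeeper would not mix.
So the proposed profile is not a Nash equilibrium.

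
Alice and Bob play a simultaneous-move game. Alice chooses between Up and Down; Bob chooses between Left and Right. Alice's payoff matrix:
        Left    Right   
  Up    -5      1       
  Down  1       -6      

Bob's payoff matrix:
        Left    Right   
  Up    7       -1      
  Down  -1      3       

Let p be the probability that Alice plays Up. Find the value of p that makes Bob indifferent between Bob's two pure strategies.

For Bob to be willing to mix, Bob must be indifferent between Left and Right, which pins down Alice's mix.
  Bob's payoff from Left: p·7 + (1−p)·(-1) = 8p - 1
  Bob's payoff from Right: p·(-1) + (1−p)·3 = -4p + 3
  8p - 1 = -4p + 3  ⇒  12p = 4  ⇒  p = 1/3.

p = 1/3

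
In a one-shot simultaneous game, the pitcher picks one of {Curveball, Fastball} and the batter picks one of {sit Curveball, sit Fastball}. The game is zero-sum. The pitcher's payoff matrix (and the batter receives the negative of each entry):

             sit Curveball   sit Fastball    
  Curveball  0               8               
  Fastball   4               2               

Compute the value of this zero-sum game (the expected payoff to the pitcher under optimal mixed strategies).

The pitcher's indifference between Curveball and Fastball determines the batter's mixing probability q:
  the pitcher's payoff to Curveball: q·0 + (1−q)·8 = -8q + 8
  the pitcher's payoff to Fastball: q·4 + (1−q)·2 = 2q + 2
  -8q + 8 = 2q + 2  ⇒  -10q = -6  ⇒  q = 3/5.
The value is the pitcher's expected payoff against this mix (using Curveball): (3/5)·0 + (2/5)·8 = 16/5.

v = 16/5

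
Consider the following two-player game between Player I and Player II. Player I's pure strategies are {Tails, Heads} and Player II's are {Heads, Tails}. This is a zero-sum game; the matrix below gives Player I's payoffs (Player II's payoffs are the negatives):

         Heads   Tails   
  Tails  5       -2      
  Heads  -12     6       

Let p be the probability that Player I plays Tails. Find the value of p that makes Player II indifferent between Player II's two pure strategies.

p = 18/25

Player II's indifference between Heads and Tails determines Player I's mixing probability p:
  Player II's payoff from Heads: p·(-5) + (1−p)·12 = -17p + 12
  Player II's payoff from Tails: p·2 + (1−p)·(-6) = 8p - 6
  -17p + 12 = 8p - 6  ⇒  -25p = -18  ⇒  p = 18/25.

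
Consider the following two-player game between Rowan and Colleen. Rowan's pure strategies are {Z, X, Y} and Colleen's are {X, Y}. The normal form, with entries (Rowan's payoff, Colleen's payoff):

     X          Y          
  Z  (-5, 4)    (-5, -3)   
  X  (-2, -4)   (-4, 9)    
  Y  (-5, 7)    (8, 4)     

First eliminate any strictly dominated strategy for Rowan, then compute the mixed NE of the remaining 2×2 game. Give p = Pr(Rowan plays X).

p = 3/16

Rowan's strategy Z is strictly dominated by X: -2 > -5 and -4 > -5. Eliminate Z.
For Colleen to be willing to mix, Colleen must be indifferent between X and Y, which pins down Rowan's mix.
  Colleen's payoff to X: p·(-4) + (1−p)·7 = -11p + 7
  Colleen's payoff to Y: p·9 + (1−p)·4 = 5p + 4
  -11p + 7 = 5p + 4  ⇒  -16p = -3  ⇒  p = 3/16.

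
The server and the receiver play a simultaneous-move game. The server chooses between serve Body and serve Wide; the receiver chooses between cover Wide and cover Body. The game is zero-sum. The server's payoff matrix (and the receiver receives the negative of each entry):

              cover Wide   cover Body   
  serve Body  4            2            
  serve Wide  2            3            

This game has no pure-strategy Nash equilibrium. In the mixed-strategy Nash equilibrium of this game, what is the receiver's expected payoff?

-8/3

Set the receiver's expected payoff from cover Wide equal to that from cover Body:
  the receiver's expected payoff from cover Wide: p·(-4) + (1−p)·(-2) = -2p - 2
  the receiver's expected payoff from cover Body: p·(-2) + (1−p)·(-3) = p - 3
  -2p - 2 = p - 3  ⇒  -3p = -1  ⇒  p = 1/3.
At equilibrium the receiver is indifferent across columns, so the receiver's payoff equals the payoff from cover Wide: (1/3)·(-4) + (2/3)·(-2) = -8/3.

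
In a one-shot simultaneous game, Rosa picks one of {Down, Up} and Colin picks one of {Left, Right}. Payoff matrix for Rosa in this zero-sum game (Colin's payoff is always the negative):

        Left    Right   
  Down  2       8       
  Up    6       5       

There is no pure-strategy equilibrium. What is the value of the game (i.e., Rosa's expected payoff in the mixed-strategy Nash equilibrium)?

Rosa's indifference between Down and Up determines Colin's mixing probability q:
  Rosa's payoff to Down: q·2 + (1−q)·8 = -6q + 8
  Rosa's payoff to Up: q·6 + (1−q)·5 = q + 5
  -6q + 8 = q + 5  ⇒  -7q = -3  ⇒  q = 3/7.
The value is Rosa's expected payoff against this mix (using Down): (3/7)·2 + (4/7)·8 = 38/7.

v = 38/7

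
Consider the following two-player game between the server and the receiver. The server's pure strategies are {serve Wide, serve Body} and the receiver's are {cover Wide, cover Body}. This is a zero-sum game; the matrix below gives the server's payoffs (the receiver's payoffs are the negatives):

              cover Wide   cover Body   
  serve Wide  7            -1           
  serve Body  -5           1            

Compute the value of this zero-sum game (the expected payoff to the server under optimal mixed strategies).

Set the server's expected payoff from serve Wide equal to that from serve Body:
  the server's payoff from serve Wide: q·7 + (1−q)·(-1) = 8q - 1
  the server's payoff from serve Body: q·(-5) + (1−q)·1 = -6q + 1
  8q - 1 = -6q + 1  ⇒  14q = 2  ⇒  q = 1/7.
The value is the server's expected payoff against this mix (using serve Wide): (1/7)·7 + (6/7)·(-1) = 1/7.

v = 1/7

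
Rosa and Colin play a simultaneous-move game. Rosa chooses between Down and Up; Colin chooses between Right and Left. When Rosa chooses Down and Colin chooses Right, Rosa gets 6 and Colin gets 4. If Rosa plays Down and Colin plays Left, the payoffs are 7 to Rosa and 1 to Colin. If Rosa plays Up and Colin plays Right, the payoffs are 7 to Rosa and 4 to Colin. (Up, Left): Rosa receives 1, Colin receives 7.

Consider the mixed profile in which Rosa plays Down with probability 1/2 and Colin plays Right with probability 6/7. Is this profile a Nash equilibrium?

Check Colin's indifference given Rosa's mix p = 1/2:
  payoff from Right = 4; payoff from Left = 4 — equal.
Check Rosa's indifference given Colin's mix q = 6/7:
  payoff from Down = 43/7; payoff from Up = 43/7 — equal.
Both players are indifferent, so neither can profitably deviate.

Yes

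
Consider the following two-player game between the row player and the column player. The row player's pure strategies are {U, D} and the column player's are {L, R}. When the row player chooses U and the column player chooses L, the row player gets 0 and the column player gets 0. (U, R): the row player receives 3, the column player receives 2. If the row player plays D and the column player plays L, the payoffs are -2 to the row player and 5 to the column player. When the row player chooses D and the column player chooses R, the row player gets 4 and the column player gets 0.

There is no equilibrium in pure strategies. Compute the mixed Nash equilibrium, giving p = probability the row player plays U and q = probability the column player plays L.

In a mixed equilibrium the column player is indifferent between L and R; this condition fixes p.
  the column player's payoff from L: p·0 + (1−p)·5 = -5p + 5
  the column player's payoff from R: p·2 + (1−p)·0 = 2p
  -5p + 5 = 2p  ⇒  -7p = -5  ⇒  p = 5/7.
Set the row player's expected payoff from U equal to that from D:
  the row player's payoff from U: q·0 + (1−q)·3 = -3q + 3
  the row player's payoff from D: q·(-2) + (1−q)·4 = -6q + 4
  -3q + 3 = -6q + 4  ⇒  3q = 1  ⇒  q = 1/3.

p = 5/7, q = 1/3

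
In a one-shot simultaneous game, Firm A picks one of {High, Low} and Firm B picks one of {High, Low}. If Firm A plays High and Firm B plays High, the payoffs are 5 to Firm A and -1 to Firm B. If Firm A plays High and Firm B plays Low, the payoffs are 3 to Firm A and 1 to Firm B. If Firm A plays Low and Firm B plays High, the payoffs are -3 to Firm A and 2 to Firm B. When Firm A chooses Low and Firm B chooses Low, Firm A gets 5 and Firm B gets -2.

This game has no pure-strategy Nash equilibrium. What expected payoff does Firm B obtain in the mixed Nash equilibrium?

0

For Firm B to be willing to mix, Firm B must be indifferent between High and Low, which pins down Firm A's mix.
  Firm B's expected payoff from High: p·(-1) + (1−p)·2 = -3p + 2
  Firm B's expected payoff from Low: p·1 + (1−p)·(-2) = 3p - 2
  -3p + 2 = 3p - 2  ⇒  -6p = -4  ⇒  p = 2/3.
At equilibrium Firm B is indifferent across columns, so Firm B's payoff equals the payoff from High: (2/3)·(-1) + (1/3)·2 = 0.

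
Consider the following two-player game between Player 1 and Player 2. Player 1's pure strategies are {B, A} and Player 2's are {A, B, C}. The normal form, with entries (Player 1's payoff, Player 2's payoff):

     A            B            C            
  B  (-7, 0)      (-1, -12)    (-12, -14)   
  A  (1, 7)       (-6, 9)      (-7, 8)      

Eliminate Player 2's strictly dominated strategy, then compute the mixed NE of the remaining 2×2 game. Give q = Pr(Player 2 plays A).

Player 2's strategy C is strictly dominated by B: -12 > -14 and 9 > 8. Eliminate C.
Set Player 1's expected payoff from B equal to that from A:
  Player 1's payoff from B: q·(-7) + (1−q)·(-1) = -6q - 1
  Player 1's payoff from A: q·1 + (1−q)·(-6) = 7q - 6
  -6q - 1 = 7q - 6  ⇒  -13q = -5  ⇒  q = 5/13.

q = 5/13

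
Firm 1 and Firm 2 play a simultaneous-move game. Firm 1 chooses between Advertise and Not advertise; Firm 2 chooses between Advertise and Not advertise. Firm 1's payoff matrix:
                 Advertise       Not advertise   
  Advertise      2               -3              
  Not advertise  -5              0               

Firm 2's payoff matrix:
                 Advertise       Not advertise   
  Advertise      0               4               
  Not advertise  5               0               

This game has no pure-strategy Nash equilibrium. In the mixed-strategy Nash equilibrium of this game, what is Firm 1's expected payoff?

For Firm 1 to be willing to mix, Firm 1 must be indifferent between Advertise and Not advertise, which pins down Firm 2's mix.
  Firm 1's expected payoff from Advertise: q·2 + (1−q)·(-3) = 5q - 3
  Firm 1's expected payoff from Not advertise: q·(-5) + (1−q)·0 = -5q
  5q - 3 = -5q  ⇒  10q = 3  ⇒  q = 3/10.
At equilibrium Firm 1 is indifferent across rows, so Firm 1's payoff equals the payoff from Advertise: (3/10)·2 + (7/10)·(-3) = -3/2.

-3/2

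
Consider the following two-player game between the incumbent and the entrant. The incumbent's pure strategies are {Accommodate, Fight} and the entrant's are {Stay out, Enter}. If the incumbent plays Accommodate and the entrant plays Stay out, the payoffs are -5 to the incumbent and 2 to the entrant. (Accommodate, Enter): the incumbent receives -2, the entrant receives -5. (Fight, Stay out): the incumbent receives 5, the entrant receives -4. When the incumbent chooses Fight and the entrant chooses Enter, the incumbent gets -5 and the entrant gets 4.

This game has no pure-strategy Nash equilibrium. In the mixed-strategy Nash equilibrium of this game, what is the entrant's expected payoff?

-4/5

Set the entrant's expected payoff from Stay out equal to that from Enter:
  the entrant's payoff from Stay out: p·2 + (1−p)·(-4) = 6p - 4
  the entrant's payoff from Enter: p·(-5) + (1−p)·4 = -9p + 4
  6p - 4 = -9p + 4  ⇒  15p = 8  ⇒  p = 8/15.
At equilibrium the entrant is indifferent across columns, so the entrant's payoff equals the payoff from Stay out: (8/15)·2 + (7/15)·(-4) = -4/5.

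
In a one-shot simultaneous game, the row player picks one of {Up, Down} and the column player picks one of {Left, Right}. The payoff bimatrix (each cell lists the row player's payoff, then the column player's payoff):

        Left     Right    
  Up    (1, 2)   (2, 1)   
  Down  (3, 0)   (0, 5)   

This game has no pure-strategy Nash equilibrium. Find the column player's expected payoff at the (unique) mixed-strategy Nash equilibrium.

5/3

Set the column player's expected payoff from Left equal to that from Right:
  the column player's payoff from Left: p·2 + (1−p)·0 = 2p
  the column player's payoff from Right: p·1 + (1−p)·5 = -4p + 5
  2p = -4p + 5  ⇒  6p = 5  ⇒  p = 5/6.
At equilibrium the column player is indifferent across columns, so the column player's payoff equals the payoff from Left: (5/6)·2 + (1/6)·0 = 5/3.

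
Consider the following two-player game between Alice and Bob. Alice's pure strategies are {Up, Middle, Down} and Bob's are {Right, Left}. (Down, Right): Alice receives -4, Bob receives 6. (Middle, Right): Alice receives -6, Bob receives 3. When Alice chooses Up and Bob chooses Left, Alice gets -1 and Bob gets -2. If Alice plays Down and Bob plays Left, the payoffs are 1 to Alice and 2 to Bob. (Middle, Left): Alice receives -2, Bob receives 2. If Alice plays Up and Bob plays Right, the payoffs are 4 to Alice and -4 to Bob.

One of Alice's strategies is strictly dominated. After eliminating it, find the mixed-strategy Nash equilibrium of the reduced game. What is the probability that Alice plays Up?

p = 2/3

Alice's strategy Middle is strictly dominated by Down: -4 > -6 and 1 > -2. Eliminate Middle.
For Bob to be willing to mix, Bob must be indifferent between Right and Left, which pins down Alice's mix.
  Bob's payoff from Right: p·(-4) + (1−p)·6 = -10p + 6
  Bob's payoff from Left: p·(-2) + (1−p)·2 = -4p + 2
  -10p + 6 = -4p + 2  ⇒  -6p = -4  ⇒  p = 2/3.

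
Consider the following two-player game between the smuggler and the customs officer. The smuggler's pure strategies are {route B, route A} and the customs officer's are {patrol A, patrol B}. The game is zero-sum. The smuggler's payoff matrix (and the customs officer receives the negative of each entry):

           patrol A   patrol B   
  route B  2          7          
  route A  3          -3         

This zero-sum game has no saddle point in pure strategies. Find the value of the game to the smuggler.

v = 27/11

In a mixed equilibrium the smuggler is indifferent between route B and route A; this condition fixes q.
  the smuggler's expected payoff from route B: q·2 + (1−q)·7 = -5q + 7
  the smuggler's expected payoff from route A: q·3 + (1−q)·(-3) = 6q - 3
  -5q + 7 = 6q - 3  ⇒  -11q = -10  ⇒  q = 10/11.
The value is the smuggler's expected payoff against this mix (using route B): (10/11)·2 + (1/11)·7 = 27/11.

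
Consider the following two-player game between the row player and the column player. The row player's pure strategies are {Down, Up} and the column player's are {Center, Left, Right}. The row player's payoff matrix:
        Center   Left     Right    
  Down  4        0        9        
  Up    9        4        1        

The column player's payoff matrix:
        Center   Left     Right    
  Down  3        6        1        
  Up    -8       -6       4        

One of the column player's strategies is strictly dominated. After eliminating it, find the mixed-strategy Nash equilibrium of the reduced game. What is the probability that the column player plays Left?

q = 2/3

The column player's strategy Center is strictly dominated by Left: 6 > 3 and -6 > -8. Eliminate Center.
The row player's indifference between Down and Up determines the column player's mixing probability q:
  the row player's payoff to Down: q·0 + (1−q)·9 = -9q + 9
  the row player's payoff to Up: q·4 + (1−q)·1 = 3q + 1
  -9q + 9 = 3q + 1  ⇒  -12q = -8  ⇒  q = 2/3.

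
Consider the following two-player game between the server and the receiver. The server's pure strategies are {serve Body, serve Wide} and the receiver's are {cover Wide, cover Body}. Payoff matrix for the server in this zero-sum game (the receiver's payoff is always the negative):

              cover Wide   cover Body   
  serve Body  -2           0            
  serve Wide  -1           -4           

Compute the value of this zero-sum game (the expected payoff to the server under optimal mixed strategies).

v = -8/5

Set the server's expected payoff from serve Body equal to that from serve Wide:
  the server's payoff from serve Body: q·(-2) + (1−q)·0 = -2q
  the server's payoff from serve Wide: q·(-1) + (1−q)·(-4) = 3q - 4
  -2q = 3q - 4  ⇒  -5q = -4  ⇒  q = 4/5.
The value is the server's expected payoff against this mix (using serve Body): (4/5)·(-2) + (1/5)·0 = -8/5.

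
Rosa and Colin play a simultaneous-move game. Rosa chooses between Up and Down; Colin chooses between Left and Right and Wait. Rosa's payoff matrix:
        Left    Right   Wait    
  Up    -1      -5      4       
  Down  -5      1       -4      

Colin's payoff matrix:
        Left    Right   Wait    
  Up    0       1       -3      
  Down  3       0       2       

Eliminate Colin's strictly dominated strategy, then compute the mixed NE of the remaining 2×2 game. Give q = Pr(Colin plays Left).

q = 3/5

Colin's strategy Wait is strictly dominated by Left: 0 > -3 and 3 > 2. Eliminate Wait.
In a mixed equilibrium Rosa is indifferent between Up and Down; this condition fixes q.
  Rosa's payoff to Up: q·(-1) + (1−q)·(-5) = 4q - 5
  Rosa's payoff to Down: q·(-5) + (1−q)·1 = -6q + 1
  4q - 5 = -6q + 1  ⇒  10q = 6  ⇒  q = 3/5.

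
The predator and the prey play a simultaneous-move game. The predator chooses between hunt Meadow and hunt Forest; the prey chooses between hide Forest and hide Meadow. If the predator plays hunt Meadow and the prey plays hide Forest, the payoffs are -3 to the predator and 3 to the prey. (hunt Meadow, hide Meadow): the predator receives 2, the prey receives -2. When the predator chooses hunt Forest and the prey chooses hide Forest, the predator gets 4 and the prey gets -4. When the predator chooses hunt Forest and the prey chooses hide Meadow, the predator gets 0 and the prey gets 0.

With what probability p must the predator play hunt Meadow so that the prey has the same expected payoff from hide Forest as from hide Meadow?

p = 4/9

For the prey to be willing to mix, the prey must be indifferent between hide Forest and hide Meadow, which pins down the predator's mix.
  the prey's payoff from hide Forest: p·3 + (1−p)·(-4) = 7p - 4
  the prey's payoff from hide Meadow: p·(-2) + (1−p)·0 = -2p
  7p - 4 = -2p  ⇒  9p = 4  ⇒  p = 4/9.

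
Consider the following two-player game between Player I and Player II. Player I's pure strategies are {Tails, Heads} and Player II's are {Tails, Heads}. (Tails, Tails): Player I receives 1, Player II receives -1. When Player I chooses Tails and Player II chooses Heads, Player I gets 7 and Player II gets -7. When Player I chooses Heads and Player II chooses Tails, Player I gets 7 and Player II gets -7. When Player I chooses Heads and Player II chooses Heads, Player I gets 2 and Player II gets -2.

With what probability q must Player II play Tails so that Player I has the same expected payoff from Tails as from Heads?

For Player I to be willing to mix, Player I must be indifferent between Tails and Heads, which pins down Player II's mix.
  Player I's payoff from Tails: q·1 + (1−q)·7 = -6q + 7
  Player I's payoff from Heads: q·7 + (1−q)·2 = 5q + 2
  -6q + 7 = 5q + 2  ⇒  -11q = -5  ⇒  q = 5/11.

q = 5/11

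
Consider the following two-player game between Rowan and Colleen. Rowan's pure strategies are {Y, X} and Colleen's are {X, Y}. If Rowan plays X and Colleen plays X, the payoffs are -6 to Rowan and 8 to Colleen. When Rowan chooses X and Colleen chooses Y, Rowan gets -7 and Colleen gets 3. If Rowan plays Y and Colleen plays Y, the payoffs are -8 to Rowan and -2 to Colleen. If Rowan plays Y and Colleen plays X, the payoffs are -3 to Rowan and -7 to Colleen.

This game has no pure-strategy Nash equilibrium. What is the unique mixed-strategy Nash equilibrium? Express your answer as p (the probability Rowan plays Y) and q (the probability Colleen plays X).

Colleen's indifference between X and Y determines Rowan's mixing probability p:
  Colleen's payoff from X: p·(-7) + (1−p)·8 = -15p + 8
  Colleen's payoff from Y: p·(-2) + (1−p)·3 = -5p + 3
  -15p + 8 = -5p + 3  ⇒  -10p = -5  ⇒  p = 1/2.
Set Rowan's expected payoff from Y equal to that from X:
  Rowan's expected payoff from Y: q·(-3) + (1−q)·(-8) = 5q - 8
  Rowan's expected payoff from X: q·(-6) + (1−q)·(-7) = q - 7
  5q - 8 = q - 7  ⇒  4q = 1  ⇒  q = 1/4.

p = 1/2, q = 1/4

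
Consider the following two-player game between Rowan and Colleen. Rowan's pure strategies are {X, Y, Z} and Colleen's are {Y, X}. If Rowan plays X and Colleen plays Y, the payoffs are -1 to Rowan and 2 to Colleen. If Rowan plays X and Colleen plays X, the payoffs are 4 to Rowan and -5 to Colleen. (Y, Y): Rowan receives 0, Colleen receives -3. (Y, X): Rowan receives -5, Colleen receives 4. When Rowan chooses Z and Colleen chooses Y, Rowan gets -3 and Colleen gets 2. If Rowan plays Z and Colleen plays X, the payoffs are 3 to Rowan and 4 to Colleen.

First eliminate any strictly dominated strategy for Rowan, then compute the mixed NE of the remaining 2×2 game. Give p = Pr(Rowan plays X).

Rowan's strategy Z is strictly dominated by X: -1 > -3 and 4 > 3. Eliminate Z.
Set Colleen's expected payoff from Y equal to that from X:
  Colleen's payoff from Y: p·2 + (1−p)·(-3) = 5p - 3
  Colleen's payoff from X: p·(-5) + (1−p)·4 = -9p + 4
  5p - 3 = -9p + 4  ⇒  14p = 7  ⇒  p = 1/2.

p = 1/2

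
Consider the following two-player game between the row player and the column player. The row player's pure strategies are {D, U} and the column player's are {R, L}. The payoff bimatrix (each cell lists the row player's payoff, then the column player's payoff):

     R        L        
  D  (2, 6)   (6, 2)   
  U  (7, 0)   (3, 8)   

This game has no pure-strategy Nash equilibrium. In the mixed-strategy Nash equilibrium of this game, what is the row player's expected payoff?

In a mixed equilibrium the row player is indifferent between D and U; this condition fixes q.
  the row player's payoff from D: q·2 + (1−q)·6 = -4q + 6
  the row player's payoff from U: q·7 + (1−q)·3 = 4q + 3
  -4q + 6 = 4q + 3  ⇒  -8q = -3  ⇒  q = 3/8.
At equilibrium the row player is indifferent across rows, so the row player's payoff equals the payoff from D: (3/8)·2 + (5/8)·6 = 9/2.

9/2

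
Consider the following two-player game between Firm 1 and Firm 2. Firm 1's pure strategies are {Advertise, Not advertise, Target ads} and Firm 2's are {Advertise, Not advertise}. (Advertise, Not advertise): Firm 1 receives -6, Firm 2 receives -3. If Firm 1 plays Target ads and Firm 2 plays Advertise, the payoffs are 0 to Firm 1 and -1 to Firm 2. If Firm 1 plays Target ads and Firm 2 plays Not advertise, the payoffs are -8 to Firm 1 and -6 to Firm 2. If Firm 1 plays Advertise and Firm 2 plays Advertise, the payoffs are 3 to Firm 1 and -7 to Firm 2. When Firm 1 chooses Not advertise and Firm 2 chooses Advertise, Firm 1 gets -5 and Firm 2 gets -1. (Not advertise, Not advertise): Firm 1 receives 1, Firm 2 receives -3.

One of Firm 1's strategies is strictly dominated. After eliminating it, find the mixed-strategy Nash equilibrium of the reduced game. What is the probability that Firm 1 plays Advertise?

p = 1/3

Firm 1's strategy Target ads is strictly dominated by Advertise: 3 > 0 and -6 > -8. Eliminate Target ads.
Firm 1's mix must leave Firm 2 indifferent between Advertise and Not advertise.
  Firm 2's payoff from Advertise: p·(-7) + (1−p)·(-1) = -6p - 1
  Firm 2's payoff from Not advertise: p·(-3) + (1−p)·(-3) = -3
  -6p - 1 = -3  ⇒  -6p = -2  ⇒  p = 1/3.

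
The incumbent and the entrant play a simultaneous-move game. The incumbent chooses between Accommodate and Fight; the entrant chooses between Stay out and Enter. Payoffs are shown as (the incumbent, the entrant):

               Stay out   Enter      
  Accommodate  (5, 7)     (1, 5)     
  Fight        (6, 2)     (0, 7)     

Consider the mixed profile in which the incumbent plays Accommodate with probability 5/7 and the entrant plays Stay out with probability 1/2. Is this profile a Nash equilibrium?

Yes

Check the entrant's indifference given the incumbent's mix p = 5/7:
  payoff from Stay out = 39/7; payoff from Enter = 39/7 — equal.
Check the incumbent's indifference given the entrant's mix q = 1/2:
  payoff from Accommodate = 3; payoff from Fight = 3 — equal.
Both players are indifferent, so neither can profitably deviate.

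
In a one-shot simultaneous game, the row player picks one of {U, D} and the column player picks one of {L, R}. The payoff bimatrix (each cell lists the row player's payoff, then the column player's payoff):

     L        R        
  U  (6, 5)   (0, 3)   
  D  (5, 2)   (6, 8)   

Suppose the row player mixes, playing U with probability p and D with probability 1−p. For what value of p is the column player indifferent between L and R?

p = 3/4

The row player's mix must leave the column player indifferent between L and R.
  the column player's payoff to L: p·5 + (1−p)·2 = 3p + 2
  the column player's payoff to R: p·3 + (1−p)·8 = -5p + 8
  3p + 2 = -5p + 8  ⇒  8p = 6  ⇒  p = 3/4.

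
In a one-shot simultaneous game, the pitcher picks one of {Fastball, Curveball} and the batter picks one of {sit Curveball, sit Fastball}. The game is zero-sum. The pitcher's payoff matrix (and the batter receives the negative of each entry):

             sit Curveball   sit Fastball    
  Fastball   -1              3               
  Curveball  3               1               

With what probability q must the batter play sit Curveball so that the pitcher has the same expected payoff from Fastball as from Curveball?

The batter's mix must leave the pitcher indifferent between Fastball and Curveball.
  the pitcher's payoff to Fastball: q·(-1) + (1−q)·3 = -4q + 3
  the pitcher's payoff to Curveball: q·3 + (1−q)·1 = 2q + 1
  -4q + 3 = 2q + 1  ⇒  -6q = -2  ⇒  q = 1/3.

q = 1/3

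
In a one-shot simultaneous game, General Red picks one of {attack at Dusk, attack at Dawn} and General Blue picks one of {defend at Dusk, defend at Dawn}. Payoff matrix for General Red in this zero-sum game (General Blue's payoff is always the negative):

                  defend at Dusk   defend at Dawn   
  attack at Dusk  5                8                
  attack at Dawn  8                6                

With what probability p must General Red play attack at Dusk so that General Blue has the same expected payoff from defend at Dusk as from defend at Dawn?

General Blue's indifference between defend at Dusk and defend at Dawn determines General Red's mixing probability p:
  General Blue's payoff from defend at Dusk: p·(-5) + (1−p)·(-8) = 3p - 8
  General Blue's payoff from defend at Dawn: p·(-8) + (1−p)·(-6) = -2p - 6
  3p - 8 = -2p - 6  ⇒  5p = 2  ⇒  p = 2/5.

p = 2/5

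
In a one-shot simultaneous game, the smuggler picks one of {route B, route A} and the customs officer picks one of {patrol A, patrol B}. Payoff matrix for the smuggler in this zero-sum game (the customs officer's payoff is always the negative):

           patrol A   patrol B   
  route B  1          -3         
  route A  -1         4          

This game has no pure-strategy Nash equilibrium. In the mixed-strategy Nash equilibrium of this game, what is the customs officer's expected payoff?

-1/9

The smuggler's mix must leave the customs officer indifferent between patrol A and patrol B.
  the customs officer's payoff to patrol A: p·(-1) + (1−p)·1 = -2p + 1
  the customs officer's payoff to patrol B: p·3 + (1−p)·(-4) = 7p - 4
  -2p + 1 = 7p - 4  ⇒  -9p = -5  ⇒  p = 5/9.
At equilibrium the customs officer is indifferent across columns, so the customs officer's payoff equals the payoff from patrol A: (5/9)·(-1) + (4/9)·1 = -1/9.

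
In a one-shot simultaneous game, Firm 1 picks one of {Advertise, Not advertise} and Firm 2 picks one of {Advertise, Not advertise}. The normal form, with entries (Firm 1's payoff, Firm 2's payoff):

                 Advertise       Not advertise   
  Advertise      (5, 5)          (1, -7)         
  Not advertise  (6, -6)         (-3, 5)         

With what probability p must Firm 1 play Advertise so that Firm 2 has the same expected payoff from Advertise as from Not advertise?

Firm 2's indifference between Advertise and Not advertise determines Firm 1's mixing probability p:
  Firm 2's payoff from Advertise: p·5 + (1−p)·(-6) = 11p - 6
  Firm 2's payoff from Not advertise: p·(-7) + (1−p)·5 = -12p + 5
  11p - 6 = -12p + 5  ⇒  23p = 11  ⇒  p = 11/23.

p = 11/23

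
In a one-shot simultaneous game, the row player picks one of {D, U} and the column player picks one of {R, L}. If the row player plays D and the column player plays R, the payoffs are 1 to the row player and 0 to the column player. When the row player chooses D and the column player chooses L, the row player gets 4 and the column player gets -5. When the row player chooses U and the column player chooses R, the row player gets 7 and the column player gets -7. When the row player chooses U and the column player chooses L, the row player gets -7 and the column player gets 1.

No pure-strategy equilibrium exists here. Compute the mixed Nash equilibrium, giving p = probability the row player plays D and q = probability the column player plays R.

For the column player to be willing to mix, the column player must be indifferent between R and L, which pins down the row player's mix.
  the column player's payoff from R: p·0 + (1−p)·(-7) = 7p - 7
  the column player's payoff from L: p·(-5) + (1−p)·1 = -6p + 1
  7p - 7 = -6p + 1  ⇒  13p = 8  ⇒  p = 8/13.
In a mixed equilibrium the row player is indifferent between D and U; this condition fixes q.
  the row player's expected payoff from D: q·1 + (1−q)·4 = -3q + 4
  the row player's expected payoff from U: q·7 + (1−q)·(-7) = 14q - 7
  -3q + 4 = 14q - 7  ⇒  -17q = -11  ⇒  q = 11/17.

p = 8/13, q = 11/17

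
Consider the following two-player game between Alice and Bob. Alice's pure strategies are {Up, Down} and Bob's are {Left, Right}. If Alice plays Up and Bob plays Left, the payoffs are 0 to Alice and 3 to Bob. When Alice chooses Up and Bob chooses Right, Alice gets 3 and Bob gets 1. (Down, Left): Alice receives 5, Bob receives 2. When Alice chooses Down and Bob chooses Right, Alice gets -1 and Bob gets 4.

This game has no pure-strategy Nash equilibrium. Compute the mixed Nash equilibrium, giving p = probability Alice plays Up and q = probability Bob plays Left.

p = 1/2, q = 4/9

Set Bob's expected payoff from Left equal to that from Right:
  Bob's payoff from Left: p·3 + (1−p)·2 = p + 2
  Bob's payoff from Right: p·1 + (1−p)·4 = -3p + 4
  p + 2 = -3p + 4  ⇒  4p = 2  ⇒  p = 1/2.
Bob's mix must leave Alice indifferent between Up and Down.
  Alice's expected payoff from Up: q·0 + (1−q)·3 = -3q + 3
  Alice's expected payoff from Down: q·5 + (1−q)·(-1) = 6q - 1
  -3q + 3 = 6q - 1  ⇒  -9q = -4  ⇒  q = 4/9.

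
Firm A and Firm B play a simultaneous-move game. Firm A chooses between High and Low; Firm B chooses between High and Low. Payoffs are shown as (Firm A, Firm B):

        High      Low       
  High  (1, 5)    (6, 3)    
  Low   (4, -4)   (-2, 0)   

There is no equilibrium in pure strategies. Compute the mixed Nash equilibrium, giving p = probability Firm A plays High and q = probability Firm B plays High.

p = 2/3, q = 8/11

For Firm B to be willing to mix, Firm B must be indifferent between High and Low, which pins down Firm A's mix.
  Firm B's payoff from High: p·5 + (1−p)·(-4) = 9p - 4
  Firm B's payoff from Low: p·3 + (1−p)·0 = 3p
  9p - 4 = 3p  ⇒  6p = 4  ⇒  p = 2/3.
In a mixed equilibrium Firm A is indifferent between High and Low; this condition fixes q.
  Firm A's expected payoff from High: q·1 + (1−q)·6 = -5q + 6
  Firm A's expected payoff from Low: q·4 + (1−q)·(-2) = 6q - 2
  -5q + 6 = 6q - 2  ⇒  -11q = -8  ⇒  q = 8/11.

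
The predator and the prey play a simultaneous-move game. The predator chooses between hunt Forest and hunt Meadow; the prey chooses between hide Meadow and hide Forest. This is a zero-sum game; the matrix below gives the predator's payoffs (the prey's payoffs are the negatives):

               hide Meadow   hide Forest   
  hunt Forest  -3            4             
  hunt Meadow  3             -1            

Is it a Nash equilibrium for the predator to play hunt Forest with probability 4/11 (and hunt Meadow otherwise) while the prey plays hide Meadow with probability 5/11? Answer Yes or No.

Yes

Check the prey's indifference given the predator's mix p = 4/11:
  payoff from hide Meadow = -9/11; payoff from hide Forest = -9/11 — equal.
Check the predator's indifference given the prey's mix q = 5/11:
  payoff from hunt Forest = 9/11; payoff from hunt Meadow = 9/11 — equal.
Both players are indifferent, so neither can profitably deviate.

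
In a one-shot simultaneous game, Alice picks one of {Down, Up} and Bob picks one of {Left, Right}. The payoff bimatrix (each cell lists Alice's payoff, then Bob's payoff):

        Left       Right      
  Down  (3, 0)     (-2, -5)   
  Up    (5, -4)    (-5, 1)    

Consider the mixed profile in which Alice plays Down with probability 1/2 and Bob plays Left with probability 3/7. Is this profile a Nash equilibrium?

No

Given Bob's mix q = 3/7, Alice's payoff from Down is 1/7 but from Up is -5/7. Alice strictly prefers Down, so Alice would not mix.
So the proposed profile is not a Nash equilibrium.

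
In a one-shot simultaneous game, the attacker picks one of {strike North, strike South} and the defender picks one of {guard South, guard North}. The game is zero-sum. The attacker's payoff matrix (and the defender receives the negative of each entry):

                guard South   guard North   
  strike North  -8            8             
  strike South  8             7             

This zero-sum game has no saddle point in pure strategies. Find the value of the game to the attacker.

v = 120/17

Set the attacker's expected payoff from strike North equal to that from strike South:
  the attacker's payoff to strike North: q·(-8) + (1−q)·8 = -16q + 8
  the attacker's payoff to strike South: q·8 + (1−q)·7 = q + 7
  -16q + 8 = q + 7  ⇒  -17q = -1  ⇒  q = 1/17.
The value is the attacker's expected payoff against this mix (using strike North): (1/17)·(-8) + (16/17)·8 = 120/17.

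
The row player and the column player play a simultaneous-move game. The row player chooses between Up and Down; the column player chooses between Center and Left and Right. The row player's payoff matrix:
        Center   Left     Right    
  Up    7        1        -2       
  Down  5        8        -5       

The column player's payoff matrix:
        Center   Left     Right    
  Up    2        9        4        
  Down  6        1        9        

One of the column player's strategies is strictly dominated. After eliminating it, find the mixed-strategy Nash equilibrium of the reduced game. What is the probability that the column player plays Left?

The column player's strategy Center is strictly dominated by Right: 4 > 2 and 9 > 6. Eliminate Center.
The column player's mix must leave the row player indifferent between Up and Down.
  the row player's expected payoff from Up: q·1 + (1−q)·(-2) = 3q - 2
  the row player's expected payoff from Down: q·8 + (1−q)·(-5) = 13q - 5
  3q - 2 = 13q - 5  ⇒  -10q = -3  ⇒  q = 3/10.

q = 3/10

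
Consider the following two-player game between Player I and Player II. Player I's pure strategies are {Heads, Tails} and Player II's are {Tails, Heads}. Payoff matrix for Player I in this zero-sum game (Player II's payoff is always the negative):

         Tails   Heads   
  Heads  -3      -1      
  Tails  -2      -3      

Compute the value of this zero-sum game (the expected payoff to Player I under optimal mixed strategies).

v = -7/3

Player II's mix must leave Player I indifferent between Heads and Tails.
  Player I's payoff to Heads: q·(-3) + (1−q)·(-1) = -2q - 1
  Player I's payoff to Tails: q·(-2) + (1−q)·(-3) = q - 3
  -2q - 1 = q - 3  ⇒  -3q = -2  ⇒  q = 2/3.
The value is Player I's expected payoff against this mix (using Heads): (2/3)·(-3) + (1/3)·(-1) = -7/3.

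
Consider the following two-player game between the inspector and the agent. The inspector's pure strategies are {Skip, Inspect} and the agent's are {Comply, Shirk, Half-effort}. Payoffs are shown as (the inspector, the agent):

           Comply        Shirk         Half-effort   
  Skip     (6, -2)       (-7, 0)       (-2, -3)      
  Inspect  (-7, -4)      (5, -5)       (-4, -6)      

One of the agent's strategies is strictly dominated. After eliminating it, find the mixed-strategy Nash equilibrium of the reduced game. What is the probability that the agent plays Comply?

q = 12/25

The agent's strategy Half-effort is strictly dominated by Comply: -2 > -3 and -4 > -6. Eliminate Half-effort.
The agent's mix must leave the inspector indifferent between Skip and Inspect.
  the inspector's payoff to Skip: q·6 + (1−q)·(-7) = 13q - 7
  the inspector's payoff to Inspect: q·(-7) + (1−q)·5 = -12q + 5
  13q - 7 = -12q + 5  ⇒  25q = 12  ⇒  q = 12/25.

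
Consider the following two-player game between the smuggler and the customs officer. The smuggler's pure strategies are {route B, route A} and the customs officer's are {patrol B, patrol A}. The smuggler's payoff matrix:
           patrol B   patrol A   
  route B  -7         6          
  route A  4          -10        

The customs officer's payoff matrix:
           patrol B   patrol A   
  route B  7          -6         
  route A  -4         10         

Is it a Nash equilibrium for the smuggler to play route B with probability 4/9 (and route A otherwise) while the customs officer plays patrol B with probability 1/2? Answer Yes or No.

No

Given the smuggler's mix p = 4/9, the customs officer's payoff from patrol B is 8/9 but from patrol A is 26/9. The customs officer strictly prefers patrol A, so the customs officer would not mix.
So the proposed profile is not a Nash equilibrium.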